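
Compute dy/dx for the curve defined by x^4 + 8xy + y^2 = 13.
Differentiate the relation implicitly: treat y = y(x) and apply the chain rule, so every y-derivative picks up a y' = dy/dx factor.

With everything moved to the left-hand side, differentiate term by term:
  d/dx[x^4] = 4x^3
  d/dx[8xy] = 8x·y' + 8y
  d/dx[y^2] = 2y·y'
  d/dx[-13] = 0

Separating the contributions that come from x directly and those that come through y:
  without y':      4x^3 + 8y
  multiplying y':  8x + 2y

so (4x^3 + 8y) + (8x + 2y)·y' = 0, and therefore
  dy/dx = -(4x^3 + 8y)/(8x + 2y) = 2(-x^3 - 2y)/(4x + y)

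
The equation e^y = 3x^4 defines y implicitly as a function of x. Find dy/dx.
Differentiate both sides with respect to x, treating y as y(x). By the chain rule, any term containing y contributes a factor of y' = dy/dx when we differentiate it.

Move every term to one side and write the relation as F(x, y) = 0. Term by term,
  d/dx[-3x^4] = -12x^3
  d/dx[e^(y)] = y'·e^(y)

The pieces without y' make up ∂F/∂x and the coefficient of y' is ∂F/∂y:
  ∂F/∂x = -12x^3,
  ∂F/∂y = e^(y).

Since d/dx[F] = ∂F/∂x + (∂F/∂y)·y' = 0, solve for y':
  (∂F/∂y)·y' = -∂F/∂x
  dy/dx = -(∂F/∂x)/(∂F/∂y) = -(-12x^3)/(e^(y)) = 12x^3e^(-y)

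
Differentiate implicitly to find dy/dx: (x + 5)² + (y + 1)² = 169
Differentiate both sides with respect to x, treating y as y(x). By the chain rule, any term containing y contributes a factor of y' = dy/dx when we differentiate it.

Move every term to one side and write the relation as F(x, y) = 0. Term by term,
  d/dx[(x + 5)^2] = 2x + 10
  d/dx[(y + 1)^2] = 2·y'(y + 1)
  d/dx[-169] = 0

The pieces without y' make up ∂F/∂x and the coefficient of y' is ∂F/∂y:
  ∂F/∂x = 2x + 10,
  ∂F/∂y = 2y + 2.

Since d/dx[F] = ∂F/∂x + (∂F/∂y)·y' = 0, solve for y':
  (∂F/∂y)·y' = -∂F/∂x
  dy/dx = -(∂F/∂x)/(∂F/∂y) = -(2x + 10)/(2y + 2) = (-x - 5)/(y + 1)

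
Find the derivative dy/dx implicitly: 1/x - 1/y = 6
Take d/dx of both sides. Since y is implicitly a function of x, the chain rule attaches a y' = dy/dx factor whenever we differentiate through y.

Set F(x, y) = (left side) − (right side), so the curve is F = 0. Differentiating each term of F:
  d/dx[-1/y] = y'/y^2
  d/dx[1/x] = -1/x^2
  d/dx[-6] = 0

Collecting, the y'-free part is the partial derivative in x and the y' coefficient is the partial derivative in y:
  ∂F/∂x = -1/x^2
  ∂F/∂y = y^(-2)

so d/dx[F(x, y(x))] = ∂F/∂x + (∂F/∂y)·y' = 0. Rearranging,
  dy/dx = -(∂F/∂x)/(∂F/∂y) = -(-1/x^2)/(y^(-2)) = y^2/x^2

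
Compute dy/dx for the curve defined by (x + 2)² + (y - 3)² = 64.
Differentiate the relation implicitly: treat y = y(x) and apply the chain rule, so every y-derivative picks up a y' = dy/dx factor.

With everything moved to the left-hand side, differentiate term by term:
  d/dx[(x + 2)^2] = 2x + 4
  d/dx[(y - 3)^2] = 2·y'(y - 3)
  d/dx[-64] = 0

Separating the contributions that come from x directly and those that come through y:
  without y':      2x + 4
  multiplying y':  2y - 6

so (2x + 4) + (2y - 6)·y' = 0, and therefore
  dy/dx = -(2x + 4)/(2y - 6) = (-x - 2)/(y - 3)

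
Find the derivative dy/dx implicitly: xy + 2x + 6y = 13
Differentiate both sides with respect to x, treating y as y(x). By the chain rule, any term containing y contributes a factor of y' = dy/dx when we differentiate it.

Move every term to one side and write the relation as F(x, y) = 0. Term by term,
  d/dx[xy] = x·y' + y
  d/dx[2x] = 2
  d/dx[6y] = 6·y'
  d/dx[-13] = 0

The pieces without y' make up ∂F/∂x and the coefficient of y' is ∂F/∂y:
  ∂F/∂x = y + 2,
  ∂F/∂y = x + 6.

Since d/dx[F] = ∂F/∂x + (∂F/∂y)·y' = 0, solve for y':
  (∂F/∂y)·y' = -∂F/∂x
  dy/dx = -(∂F/∂x)/(∂F/∂y) = -(y + 2)/(x + 6) = (-y - 2)/(x + 6)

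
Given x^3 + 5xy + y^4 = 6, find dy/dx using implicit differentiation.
Apply d/dx to both sides, remembering that y depends on x. Each occurrence of y therefore brings in a y' = dy/dx via the chain rule.

With F(x, y) equal to the left-hand side minus the right, differentiate F term by term:
  d/dx[x^3] = 3x^2
  d/dx[5xy] = 5x·y' + 5y
  d/dx[y^4] = 4y^3·y'
  d/dx[-6] = 0
Adding these up, d/dx[F] = 0 becomes
  (3x^2 + 5y) + (5x + 4y^3)·y' = 0,
so isolating y',
  dy/dx = -(3x^2 + 5y)/(5x + 4y^3) = (-3x^2 - 5y)/(5x + 4y^3)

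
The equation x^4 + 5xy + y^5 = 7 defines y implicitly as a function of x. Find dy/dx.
Take d/dx of both sides. Since y is implicitly a function of x, the chain rule attaches a y' = dy/dx factor whenever we differentiate through y.

Set F(x, y) = (left side) − (right side), so the curve is F = 0. Differentiating each term of F:
  d/dx[x^4] = 4x^3
  d/dx[5xy] = 5x·y' + 5y
  d/dx[y^5] = 5y^4·y'
  d/dx[-7] = 0

Collecting, the y'-free part is the partial derivative in x and the y' coefficient is the partial derivative in y:
  ∂F/∂x = 4x^3 + 5y
  ∂F/∂y = 5x + 5y^4

so d/dx[F(x, y(x))] = ∂F/∂x + (∂F/∂y)·y' = 0. Rearranging,
  dy/dx = -(∂F/∂x)/(∂F/∂y) = -(4x^3 + 5y)/(5x + 5y^4) = (-4x^3/5 - y)/(x + y^4)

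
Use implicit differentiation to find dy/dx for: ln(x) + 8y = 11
Differentiate the relation implicitly: treat y = y(x) and apply the chain rule, so every y-derivative picks up a y' = dy/dx factor.

With everything moved to the left-hand side, differentiate term by term:
  d/dx[8y] = 8·y'
  d/dx[ln(x)] = 1/x
  d/dx[-11] = 0

Separating the contributions that come from x directly and those that come through y:
  without y':      1/x
  multiplying y':  8

so (1/x) + (8)·y' = 0, and therefore
  dy/dx = -(1/x)/(8) = -1/(8x)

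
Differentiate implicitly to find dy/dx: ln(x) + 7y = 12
Differentiate the relation implicitly: treat y = y(x) and apply the chain rule, so every y-derivative picks up a y' = dy/dx factor.

With everything moved to the left-hand side, differentiate term by term:
  d/dx[7y] = 7·y'
  d/dx[ln(x)] = 1/x
  d/dx[-12] = 0

Separating the contributions that come from x directly and those that come through y:
  without y':      1/x
  multiplying y':  7

so (1/x) + (7)·y' = 0, and therefore
  dy/dx = -(1/x)/(7) = -1/(7x)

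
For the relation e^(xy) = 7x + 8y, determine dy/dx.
Apply d/dx to both sides, remembering that y depends on x. Each occurrence of y therefore brings in a y' = dy/dx via the chain rule.

With F(x, y) equal to the left-hand side minus the right, differentiate F term by term:
  d/dx[-7x] = -7
  d/dx[-8y] = -8·y'
  d/dx[e^(xy)] = (x·y' + y)·e^(xy)
Adding these up, d/dx[F] = 0 becomes
  (y·e^(xy) - 7) + (x·e^(xy) - 8)·y' = 0,
so isolating y',
  dy/dx = -(y·e^(xy) - 7)/(x·e^(xy) - 8) = (-y·e^(xy) + 7)/(x·e^(xy) - 8)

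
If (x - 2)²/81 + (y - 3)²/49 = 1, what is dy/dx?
Differentiate both sides with respect to x, treating y as y(x). By the chain rule, any term containing y contributes a factor of y' = dy/dx when we differentiate it.

Move every term to one side and write the relation as F(x, y) = 0. Term by term,
  d/dx[(x - 2)^2/81] = 2x/81 - 4/81
  d/dx[(y - 3)^2/49] = 2·y'(y - 3)/49
  d/dx[-1] = 0

The pieces without y' make up ∂F/∂x and the coefficient of y' is ∂F/∂y:
  ∂F/∂x = 2x/81 - 4/81,
  ∂F/∂y = 2y/49 - 6/49.

Since d/dx[F] = ∂F/∂x + (∂F/∂y)·y' = 0, solve for y':
  (∂F/∂y)·y' = -∂F/∂x
  dy/dx = -(∂F/∂x)/(∂F/∂y) = -(2x/81 - 4/81)/(2y/49 - 6/49)
        = -(2(x - 2)/81)/(2(y - 3)/49) = 49(2 - x)/(81(y - 3))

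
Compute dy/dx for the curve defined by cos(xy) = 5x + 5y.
Differentiate the relation implicitly: treat y = y(x) and apply the chain rule, so every y-derivative picks up a y' = dy/dx factor.

With everything moved to the left-hand side, differentiate term by term:
  d/dx[-5x] = -5
  d/dx[-5y] = -5·y'
  d/dx[cos(xy)] = -(x·y' + y)·sin(xy)

Separating the contributions that come from x directly and those that come through y:
  without y':      -y·sin(xy) - 5
  multiplying y':  -x·sin(xy) - 5

so (-y·sin(xy) - 5) + (-x·sin(xy) - 5)·y' = 0, and therefore
  dy/dx = -(-y·sin(xy) - 5)/(-x·sin(xy) - 5) = -(y·sin(xy) + 5)/(x·sin(xy) + 5)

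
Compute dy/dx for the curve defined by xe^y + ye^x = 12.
Take d/dx of both sides. Since y is implicitly a function of x, the chain rule attaches a y' = dy/dx factor whenever we differentiate through y.

Set F(x, y) = (left side) − (right side), so the curve is F = 0. Differentiating each term of F:
  d/dx[x·e^(y)] = x·y'·e^(y) + e^(y)
  d/dx[y·e^(x)] = y·e^(x) + y'·e^(x)
  d/dx[-12] = 0

Collecting, the y'-free part is the partial derivative in x and the y' coefficient is the partial derivative in y:
  ∂F/∂x = y·e^(x) + e^(y)
  ∂F/∂y = x·e^(y) + e^(x)

so d/dx[F(x, y(x))] = ∂F/∂x + (∂F/∂y)·y' = 0. Rearranging,
  dy/dx = -(∂F/∂x)/(∂F/∂y) = -(y·e^(x) + e^(y))/(x·e^(y) + e^(x)) = (-y·e^(x) - e^(y))/(x·e^(y) + e^(x))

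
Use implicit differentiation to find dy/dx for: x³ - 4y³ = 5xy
Differentiate the relation implicitly: treat y = y(x) and apply the chain rule, so every y-derivative picks up a y' = dy/dx factor.

With everything moved to the left-hand side, differentiate term by term:
  d/dx[x^3] = 3x^2
  d/dx[-5xy] = -5x·y' - 5y
  d/dx[-4y^3] = -12y^2·y'

Separating the contributions that come from x directly and those that come through y:
  without y':      3x^2 - 5y
  multiplying y':  -5x - 12y^2

so (3x^2 - 5y) + (-5x - 12y^2)·y' = 0, and therefore
  dy/dx = -(3x^2 - 5y)/(-5x - 12y^2) = (3x^2 - 5y)/(5x + 12y^2)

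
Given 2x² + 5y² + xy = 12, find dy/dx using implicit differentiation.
Differentiate the relation implicitly: treat y = y(x) and apply the chain rule, so every y-derivative picks up a y' = dy/dx factor.

With everything moved to the left-hand side, differentiate term by term:
  d/dx[2x^2] = 4x
  d/dx[xy] = x·y' + y
  d/dx[5y^2] = 10y·y'
  d/dx[-12] = 0

Separating the contributions that come from x directly and those that come through y:
  without y':      4x + y
  multiplying y':  x + 10y

so (4x + y) + (x + 10y)·y' = 0, and therefore
  dy/dx = -(4x + y)/(x + 10y) = (-4x - y)/(x + 10y)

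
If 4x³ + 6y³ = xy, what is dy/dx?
Differentiate the relation implicitly: treat y = y(x) and apply the chain rule, so every y-derivative picks up a y' = dy/dx factor.

With everything moved to the left-hand side, differentiate term by term:
  d/dx[4x^3] = 12x^2
  d/dx[-xy] = -x·y' - y
  d/dx[6y^3] = 18y^2·y'

Separating the contributions that come from x directly and those that come through y:
  without y':      12x^2 - y
  multiplying y':  -x + 18y^2

so (12x^2 - y) + (-x + 18y^2)·y' = 0, and therefore
  dy/dx = -(12x^2 - y)/(-x + 18y^2) = (12x^2 - y)/(x - 18y^2)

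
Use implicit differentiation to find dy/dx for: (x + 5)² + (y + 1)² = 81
Differentiate both sides with respect to x, treating y as y(x). By the chain rule, any term containing y contributes a factor of y' = dy/dx when we differentiate it.

Move every term to one side and write the relation as F(x, y) = 0. Term by term,
  d/dx[(x + 5)^2] = 2x + 10
  d/dx[(y + 1)^2] = 2·y'(y + 1)
  d/dx[-81] = 0

The pieces without y' make up ∂F/∂x and the coefficient of y' is ∂F/∂y:
  ∂F/∂x = 2x + 10,
  ∂F/∂y = 2y + 2.

Since d/dx[F] = ∂F/∂x + (∂F/∂y)·y' = 0, solve for y':
  (∂F/∂y)·y' = -∂F/∂x
  dy/dx = -(∂F/∂x)/(∂F/∂y) = -(2x + 10)/(2y + 2) = (-x - 5)/(y + 1)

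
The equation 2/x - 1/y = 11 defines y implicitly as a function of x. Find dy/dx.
Take d/dx of both sides. Since y is implicitly a function of x, the chain rule attaches a y' = dy/dx factor whenever we differentiate through y.

Set F(x, y) = (left side) − (right side), so the curve is F = 0. Differentiating each term of F:
  d/dx[-1/y] = y'/y^2
  d/dx[2/x] = -2/x^2
  d/dx[-11] = 0

Collecting, the y'-free part is the partial derivative in x and the y' coefficient is the partial derivative in y:
  ∂F/∂x = -2/x^2
  ∂F/∂y = y^(-2)

so d/dx[F(x, y(x))] = ∂F/∂x + (∂F/∂y)·y' = 0. Rearranging,
  dy/dx = -(∂F/∂x)/(∂F/∂y) = -(-2/x^2)/(y^(-2)) = 2y^2/x^2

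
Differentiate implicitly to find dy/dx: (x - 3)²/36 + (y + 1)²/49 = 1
Apply d/dx to both sides, remembering that y depends on x. Each occurrence of y therefore brings in a y' = dy/dx via the chain rule.

With F(x, y) equal to the left-hand side minus the right, differentiate F term by term:
  d/dx[(x - 3)^2/36] = x/18 - 1/6
  d/dx[(y + 1)^2/49] = 2·y'(y + 1)/49
  d/dx[-1] = 0
Adding these up, d/dx[F] = 0 becomes
  (x/18 - 1/6) + (2y/49 + 2/49)·y' = 0,
so isolating y',
  dy/dx = -(x/18 - 1/6)/(2y/49 + 2/49)
        = -((x - 3)/18)/(2(y + 1)/49) = 49(3 - x)/(36(y + 1))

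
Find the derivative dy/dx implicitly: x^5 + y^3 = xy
Apply d/dx to both sides, remembering that y depends on x. Each occurrence of y therefore brings in a y' = dy/dx via the chain rule.

With F(x, y) equal to the left-hand side minus the right, differentiate F term by term:
  d/dx[x^5] = 5x^4
  d/dx[-xy] = -x·y' - y
  d/dx[y^3] = 3y^2·y'
Adding these up, d/dx[F] = 0 becomes
  (5x^4 - y) + (-x + 3y^2)·y' = 0,
so isolating y',
  dy/dx = -(5x^4 - y)/(-x + 3y^2) = (5x^4 - y)/(x - 3y^2)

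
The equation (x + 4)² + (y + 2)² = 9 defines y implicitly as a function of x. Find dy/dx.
Apply d/dx to both sides, remembering that y depends on x. Each occurrence of y therefore brings in a y' = dy/dx via the chain rule.

With F(x, y) equal to the left-hand side minus the right, differentiate F term by term:
  d/dx[(x + 4)^2] = 2x + 8
  d/dx[(y + 2)^2] = 2·y'(y + 2)
  d/dx[-9] = 0
Adding these up, d/dx[F] = 0 becomes
  (2x + 8) + (2y + 4)·y' = 0,
so isolating y',
  dy/dx = -(2x + 8)/(2y + 4) = (-x - 4)/(y + 2)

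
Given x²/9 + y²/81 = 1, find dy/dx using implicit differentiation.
Differentiate both sides with respect to x, treating y as y(x). By the chain rule, any term containing y contributes a factor of y' = dy/dx when we differentiate it.

Move every term to one side and write the relation as F(x, y) = 0. Term by term,
  d/dx[x^2/9] = 2x/9
  d/dx[y^2/81] = 2y·y'/81
  d/dx[-1] = 0

The pieces without y' make up ∂F/∂x and the coefficient of y' is ∂F/∂y:
  ∂F/∂x = 2x/9,
  ∂F/∂y = 2y/81.

Since d/dx[F] = ∂F/∂x + (∂F/∂y)·y' = 0, solve for y':
  (∂F/∂y)·y' = -∂F/∂x
  dy/dx = -(∂F/∂x)/(∂F/∂y) = -(2x/9)/(2y/81) = -9x/y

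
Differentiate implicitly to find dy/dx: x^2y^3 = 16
Differentiate both sides with respect to x, treating y as y(x). By the chain rule, any term containing y contributes a factor of y' = dy/dx when we differentiate it.

Move every term to one side and write the relation as F(x, y) = 0. Term by term,
  d/dx[x^2y^3] = 3x^2y^2·y' + 2xy^3
  d/dx[-16] = 0

The pieces without y' make up ∂F/∂x and the coefficient of y' is ∂F/∂y:
  ∂F/∂x = 2xy^3,
  ∂F/∂y = 3x^2y^2.

Since d/dx[F] = ∂F/∂x + (∂F/∂y)·y' = 0, solve for y':
  (∂F/∂y)·y' = -∂F/∂x
  dy/dx = -(∂F/∂x)/(∂F/∂y) = -(2xy^3)/(3x^2y^2) = -2y/(3x)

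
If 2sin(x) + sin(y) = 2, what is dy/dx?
Differentiate the relation implicitly: treat y = y(x) and apply the chain rule, so every y-derivative picks up a y' = dy/dx factor.

With everything moved to the left-hand side, differentiate term by term:
  d/dx[2sin(x)] = 2cos(x)
  d/dx[sin(y)] = y'·cos(y)
  d/dx[-2] = 0

Separating the contributions that come from x directly and those that come through y:
  without y':      2cos(x)
  multiplying y':  cos(y)

so (2cos(x)) + (cos(y))·y' = 0, and therefore
  dy/dx = -(2cos(x))/(cos(y)) = -2cos(x)/cos(y)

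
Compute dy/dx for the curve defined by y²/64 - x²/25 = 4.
Differentiate the relation implicitly: treat y = y(x) and apply the chain rule, so every y-derivative picks up a y' = dy/dx factor.

With everything moved to the left-hand side, differentiate term by term:
  d/dx[-x^2/25] = -2x/25
  d/dx[y^2/64] = y·y'/32
  d/dx[-4] = 0

Separating the contributions that come from x directly and those that come through y:
  without y':      -2x/25
  multiplying y':  y/32

so (-2x/25) + (y/32)·y' = 0, and therefore
  dy/dx = -(-2x/25)/(y/32) = 64x/(25y)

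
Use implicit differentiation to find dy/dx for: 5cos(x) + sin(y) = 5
Differentiate both sides with respect to x, treating y as y(x). By the chain rule, any term containing y contributes a factor of y' = dy/dx when we differentiate it.

Move every term to one side and write the relation as F(x, y) = 0. Term by term,
  d/dx[sin(y)] = y'·cos(y)
  d/dx[5cos(x)] = -5sin(x)
  d/dx[-5] = 0

The pieces without y' make up ∂F/∂x and the coefficient of y' is ∂F/∂y:
  ∂F/∂x = -5sin(x),
  ∂F/∂y = cos(y).

Since d/dx[F] = ∂F/∂x + (∂F/∂y)·y' = 0, solve for y':
  (∂F/∂y)·y' = -∂F/∂x
  dy/dx = -(∂F/∂x)/(∂F/∂y) = -(-5sin(x))/(cos(y)) = 5sin(x)/cos(y)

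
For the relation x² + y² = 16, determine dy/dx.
Differentiate both sides with respect to x, treating y as y(x). By the chain rule, any term containing y contributes a factor of y' = dy/dx when we differentiate it.

Move every term to one side and write the relation as F(x, y) = 0. Term by term,
  d/dx[x^2] = 2x
  d/dx[y^2] = 2y·y'
  d/dx[-16] = 0

The pieces without y' make up ∂F/∂x and the coefficient of y' is ∂F/∂y:
  ∂F/∂x = 2x,
  ∂F/∂y = 2y.

Since d/dx[F] = ∂F/∂x + (∂F/∂y)·y' = 0, solve for y':
  (∂F/∂y)·y' = -∂F/∂x
  dy/dx = -(∂F/∂x)/(∂F/∂y) = -(2x)/(2y) = -x/y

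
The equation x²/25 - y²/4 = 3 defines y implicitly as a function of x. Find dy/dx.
Apply d/dx to both sides, remembering that y depends on x. Each occurrence of y therefore brings in a y' = dy/dx via the chain rule.

With F(x, y) equal to the left-hand side minus the right, differentiate F term by term:
  d/dx[x^2/25] = 2x/25
  d/dx[-y^2/4] = -y·y'/2
  d/dx[-3] = 0
Adding these up, d/dx[F] = 0 becomes
  (2x/25) + (-y/2)·y' = 0,
so isolating y',
  dy/dx = -(2x/25)/(-y/2) = 4x/(25y)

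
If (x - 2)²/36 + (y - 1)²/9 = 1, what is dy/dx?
Differentiate the relation implicitly: treat y = y(x) and apply the chain rule, so every y-derivative picks up a y' = dy/dx factor.

With everything moved to the left-hand side, differentiate term by term:
  d/dx[(x - 2)^2/36] = x/18 - 1/9
  d/dx[(y - 1)^2/9] = 2·y'(y - 1)/9
  d/dx[-1] = 0

Separating the contributions that come from x directly and those that come through y:
  without y':      x/18 - 1/9
  multiplying y':  2y/9 - 2/9

so (x/18 - 1/9) + (2y/9 - 2/9)·y' = 0, and therefore
  dy/dx = -(x/18 - 1/9)/(2y/9 - 2/9)
        = -((x - 2)/18)/(2(y - 1)/9) = (2 - x)/(4(y - 1))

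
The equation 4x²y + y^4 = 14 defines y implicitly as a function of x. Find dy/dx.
Take d/dx of both sides. Since y is implicitly a function of x, the chain rule attaches a y' = dy/dx factor whenever we differentiate through y.

Set F(x, y) = (left side) − (right side), so the curve is F = 0. Differentiating each term of F:
  d/dx[4x^2y] = 4x^2·y' + 8xy
  d/dx[y^4] = 4y^3·y'
  d/dx[-14] = 0

Collecting, the y'-free part is the partial derivative in x and the y' coefficient is the partial derivative in y:
  ∂F/∂x = 8xy
  ∂F/∂y = 4x^2 + 4y^3

so d/dx[F(x, y(x))] = ∂F/∂x + (∂F/∂y)·y' = 0. Rearranging,
  dy/dx = -(∂F/∂x)/(∂F/∂y) = -(8xy)/(4x^2 + 4y^3) = -2xy/(x^2 + y^3)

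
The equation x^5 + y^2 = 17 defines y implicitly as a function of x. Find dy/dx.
Differentiate both sides with respect to x, treating y as y(x). By the chain rule, any term containing y contributes a factor of y' = dy/dx when we differentiate it.

Move every term to one side and write the relation as F(x, y) = 0. Term by term,
  d/dx[x^5] = 5x^4
  d/dx[y^2] = 2y·y'
  d/dx[-17] = 0

The pieces without y' make up ∂F/∂x and the coefficient of y' is ∂F/∂y:
  ∂F/∂x = 5x^4,
  ∂F/∂y = 2y.

Since d/dx[F] = ∂F/∂x + (∂F/∂y)·y' = 0, solve for y':
  (∂F/∂y)·y' = -∂F/∂x
  dy/dx = -(∂F/∂x)/(∂F/∂y) = -(5x^4)/(2y) = -5x^4/(2y)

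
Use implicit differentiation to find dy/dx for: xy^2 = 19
Differentiate both sides with respect to x, treating y as y(x). By the chain rule, any term containing y contributes a factor of y' = dy/dx when we differentiate it.

Move every term to one side and write the relation as F(x, y) = 0. Term by term,
  d/dx[xy^2] = 2xy·y' + y^2
  d/dx[-19] = 0

The pieces without y' make up ∂F/∂x and the coefficient of y' is ∂F/∂y:
  ∂F/∂x = y^2,
  ∂F/∂y = 2xy.

Since d/dx[F] = ∂F/∂x + (∂F/∂y)·y' = 0, solve for y':
  (∂F/∂y)·y' = -∂F/∂x
  dy/dx = -(∂F/∂x)/(∂F/∂y) = -(y^2)/(2xy) = -y/(2x)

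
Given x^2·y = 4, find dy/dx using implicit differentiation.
Differentiate the relation implicitly: treat y = y(x) and apply the chain rule, so every y-derivative picks up a y' = dy/dx factor.

With everything moved to the left-hand side, differentiate term by term:
  d/dx[x^2y] = x^2·y' + 2xy
  d/dx[-4] = 0

Separating the contributions that come from x directly and those that come through y:
  without y':      2xy
  multiplying y':  x^2

so (2xy) + (x^2)·y' = 0, and therefore
  dy/dx = -(2xy)/(x^2) = -2y/x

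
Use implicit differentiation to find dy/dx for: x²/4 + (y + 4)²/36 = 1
Differentiate the relation implicitly: treat y = y(x) and apply the chain rule, so every y-derivative picks up a y' = dy/dx factor.

With everything moved to the left-hand side, differentiate term by term:
  d/dx[x^2/4] = x/2
  d/dx[(y + 4)^2/36] = y'(y + 4)/18
  d/dx[-1] = 0

Separating the contributions that come from x directly and those that come through y:
  without y':      x/2
  multiplying y':  y/18 + 2/9

so (x/2) + (y/18 + 2/9)·y' = 0, and therefore
  dy/dx = -(x/2)/(y/18 + 2/9)
        = -(x/2)/((y + 4)/18) = -9x/(y + 4)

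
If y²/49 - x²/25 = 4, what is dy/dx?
Differentiate both sides with respect to x, treating y as y(x). By the chain rule, any term containing y contributes a factor of y' = dy/dx when we differentiate it.

Move every term to one side and write the relation as F(x, y) = 0. Term by term,
  d/dx[-x^2/25] = -2x/25
  d/dx[y^2/49] = 2y·y'/49
  d/dx[-4] = 0

The pieces without y' make up ∂F/∂x and the coefficient of y' is ∂F/∂y:
  ∂F/∂x = -2x/25,
  ∂F/∂y = 2y/49.

Since d/dx[F] = ∂F/∂x + (∂F/∂y)·y' = 0, solve for y':
  (∂F/∂y)·y' = -∂F/∂x
  dy/dx = -(∂F/∂x)/(∂F/∂y) = -(-2x/25)/(2y/49) = 49x/(25y)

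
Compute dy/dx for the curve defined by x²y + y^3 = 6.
Differentiate the relation implicitly: treat y = y(x) and apply the chain rule, so every y-derivative picks up a y' = dy/dx factor.

With everything moved to the left-hand side, differentiate term by term:
  d/dx[x^2y] = x^2·y' + 2xy
  d/dx[y^3] = 3y^2·y'
  d/dx[-6] = 0

Separating the contributions that come from x directly and those that come through y:
  without y':      2xy
  multiplying y':  x^2 + 3y^2

so (2xy) + (x^2 + 3y^2)·y' = 0, and therefore
  dy/dx = -(2xy)/(x^2 + 3y^2) = -2xy/(x^2 + 3y^2)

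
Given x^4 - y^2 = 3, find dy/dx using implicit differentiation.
Take d/dx of both sides. Since y is implicitly a function of x, the chain rule attaches a y' = dy/dx factor whenever we differentiate through y.

Set F(x, y) = (left side) − (right side), so the curve is F = 0. Differentiating each term of F:
  d/dx[x^4] = 4x^3
  d/dx[-y^2] = -2y·y'
  d/dx[-3] = 0

Collecting, the y'-free part is the partial derivative in x and the y' coefficient is the partial derivative in y:
  ∂F/∂x = 4x^3
  ∂F/∂y = -2y

so d/dx[F(x, y(x))] = ∂F/∂x + (∂F/∂y)·y' = 0. Rearranging,
  dy/dx = -(∂F/∂x)/(∂F/∂y) = -(4x^3)/(-2y) = 2x^3/y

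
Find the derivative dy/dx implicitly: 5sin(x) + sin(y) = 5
Differentiate both sides with respect to x, treating y as y(x). By the chain rule, any term containing y contributes a factor of y' = dy/dx when we differentiate it.

Move every term to one side and write the relation as F(x, y) = 0. Term by term,
  d/dx[5sin(x)] = 5cos(x)
  d/dx[sin(y)] = y'·cos(y)
  d/dx[-5] = 0

The pieces without y' make up ∂F/∂x and the coefficient of y' is ∂F/∂y:
  ∂F/∂x = 5cos(x),
  ∂F/∂y = cos(y).

Since d/dx[F] = ∂F/∂x + (∂F/∂y)·y' = 0, solve for y':
  (∂F/∂y)·y' = -∂F/∂x
  dy/dx = -(∂F/∂x)/(∂F/∂y) = -(5cos(x))/(cos(y)) = -5cos(x)/cos(y)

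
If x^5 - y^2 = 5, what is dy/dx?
Differentiate the relation implicitly: treat y = y(x) and apply the chain rule, so every y-derivative picks up a y' = dy/dx factor.

With everything moved to the left-hand side, differentiate term by term:
  d/dx[x^5] = 5x^4
  d/dx[-y^2] = -2y·y'
  d/dx[-5] = 0

Separating the contributions that come from x directly and those that come through y:
  without y':      5x^4
  multiplying y':  -2y

so (5x^4) + (-2y)·y' = 0, and therefore
  dy/dx = -(5x^4)/(-2y) = 5x^4/(2y)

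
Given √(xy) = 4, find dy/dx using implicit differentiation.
Take d/dx of both sides. Since y is implicitly a function of x, the chain rule attaches a y' = dy/dx factor whenever we differentiate through y.

Set F(x, y) = (left side) − (right side), so the curve is F = 0. Differentiating each term of F:
  d/dx[√(xy)] = √(xy)(x·y'/2 + y/2)/(xy)
  d/dx[-4] = 0

Collecting, the y'-free part is the partial derivative in x and the y' coefficient is the partial derivative in y:
  ∂F/∂x = √(xy)/(2x)
  ∂F/∂y = √(xy)/(2y)

so d/dx[F(x, y(x))] = ∂F/∂x + (∂F/∂y)·y' = 0. Rearranging,
  dy/dx = -(∂F/∂x)/(∂F/∂y) = -(√(xy)/(2x))/(√(xy)/(2y)) = -y/x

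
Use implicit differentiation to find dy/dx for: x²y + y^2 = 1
Differentiate the relation implicitly: treat y = y(x) and apply the chain rule, so every y-derivative picks up a y' = dy/dx factor.

With everything moved to the left-hand side, differentiate term by term:
  d/dx[x^2y] = x^2·y' + 2xy
  d/dx[y^2] = 2y·y'
  d/dx[-1] = 0

Separating the contributions that come from x directly and those that come through y:
  without y':      2xy
  multiplying y':  x^2 + 2y

so (2xy) + (x^2 + 2y)·y' = 0, and therefore
  dy/dx = -(2xy)/(x^2 + 2y) = -2xy/(x^2 + 2y)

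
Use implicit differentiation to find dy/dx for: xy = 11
Take d/dx of both sides. Since y is implicitly a function of x, the chain rule attaches a y' = dy/dx factor whenever we differentiate through y.

Set F(x, y) = (left side) − (right side), so the curve is F = 0. Differentiating each term of F:
  d/dx[xy] = x·y' + y
  d/dx[-11] = 0

Collecting, the y'-free part is the partial derivative in x and the y' coefficient is the partial derivative in y:
  ∂F/∂x = y
  ∂F/∂y = x

so d/dx[F(x, y(x))] = ∂F/∂x + (∂F/∂y)·y' = 0. Rearranging,
  dy/dx = -(∂F/∂x)/(∂F/∂y) = -(y)/(x) = -y/x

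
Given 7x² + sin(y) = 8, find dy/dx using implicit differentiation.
Differentiate both sides with respect to x, treating y as y(x). By the chain rule, any term containing y contributes a factor of y' = dy/dx when we differentiate it.

Move every term to one side and write the relation as F(x, y) = 0. Term by term,
  d/dx[7x^2] = 14x
  d/dx[sin(y)] = y'·cos(y)
  d/dx[-8] = 0

The pieces without y' make up ∂F/∂x and the coefficient of y' is ∂F/∂y:
  ∂F/∂x = 14x,
  ∂F/∂y = cos(y).

Since d/dx[F] = ∂F/∂x + (∂F/∂y)·y' = 0, solve for y':
  (∂F/∂y)·y' = -∂F/∂x
  dy/dx = -(∂F/∂x)/(∂F/∂y) = -(14x)/(cos(y)) = -14x/cos(y)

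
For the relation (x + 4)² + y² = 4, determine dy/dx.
Take d/dx of both sides. Since y is implicitly a function of x, the chain rule attaches a y' = dy/dx factor whenever we differentiate through y.

Set F(x, y) = (left side) − (right side), so the curve is F = 0. Differentiating each term of F:
  d/dx[y^2] = 2y·y'
  d/dx[(x + 4)^2] = 2x + 8
  d/dx[-4] = 0

Collecting, the y'-free part is the partial derivative in x and the y' coefficient is the partial derivative in y:
  ∂F/∂x = 2x + 8
  ∂F/∂y = 2y

so d/dx[F(x, y(x))] = ∂F/∂x + (∂F/∂y)·y' = 0. Rearranging,
  dy/dx = -(∂F/∂x)/(∂F/∂y) = -(2x + 8)/(2y) = (-x - 4)/y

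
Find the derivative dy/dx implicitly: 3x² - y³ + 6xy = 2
Differentiate both sides with respect to x, treating y as y(x). By the chain rule, any term containing y contributes a factor of y' = dy/dx when we differentiate it.

Move every term to one side and write the relation as F(x, y) = 0. Term by term,
  d/dx[3x^2] = 6x
  d/dx[6xy] = 6x·y' + 6y
  d/dx[-y^3] = -3y^2·y'
  d/dx[-2] = 0

The pieces without y' make up ∂F/∂x and the coefficient of y' is ∂F/∂y:
  ∂F/∂x = 6x + 6y,
  ∂F/∂y = 6x - 3y^2.

Since d/dx[F] = ∂F/∂x + (∂F/∂y)·y' = 0, solve for y':
  (∂F/∂y)·y' = -∂F/∂x
  dy/dx = -(∂F/∂x)/(∂F/∂y) = -(6x + 6y)/(6x - 3y^2) = 2(-x - y)/(2x - y^2)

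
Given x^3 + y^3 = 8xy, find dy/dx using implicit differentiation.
Differentiate the relation implicitly: treat y = y(x) and apply the chain rule, so every y-derivative picks up a y' = dy/dx factor.

With everything moved to the left-hand side, differentiate term by term:
  d/dx[x^3] = 3x^2
  d/dx[-8xy] = -8x·y' - 8y
  d/dx[y^3] = 3y^2·y'

Separating the contributions that come from x directly and those that come through y:
  without y':      3x^2 - 8y
  multiplying y':  -8x + 3y^2

so (3x^2 - 8y) + (-8x + 3y^2)·y' = 0, and therefore
  dy/dx = -(3x^2 - 8y)/(-8x + 3y^2) = (3x^2 - 8y)/(8x - 3y^2)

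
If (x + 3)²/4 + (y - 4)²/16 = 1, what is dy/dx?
Apply d/dx to both sides, remembering that y depends on x. Each occurrence of y therefore brings in a y' = dy/dx via the chain rule.

With F(x, y) equal to the left-hand side minus the right, differentiate F term by term:
  d/dx[(x + 3)^2/4] = x/2 + 3/2
  d/dx[(y - 4)^2/16] = y'(y - 4)/8
  d/dx[-1] = 0
Adding these up, d/dx[F] = 0 becomes
  (x/2 + 3/2) + (y/8 - 1/2)·y' = 0,
so isolating y',
  dy/dx = -(x/2 + 3/2)/(y/8 - 1/2)
        = -((x + 3)/2)/((y - 4)/8) = 4(-x - 3)/(y - 4)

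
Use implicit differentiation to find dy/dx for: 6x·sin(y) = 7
Take d/dx of both sides. Since y is implicitly a function of x, the chain rule attaches a y' = dy/dx factor whenever we differentiate through y.

Set F(x, y) = (left side) − (right side), so the curve is F = 0. Differentiating each term of F:
  d/dx[6x·sin(y)] = 6x·y'·cos(y) + 6sin(y)
  d/dx[-7] = 0

Collecting, the y'-free part is the partial derivative in x and the y' coefficient is the partial derivative in y:
  ∂F/∂x = 6sin(y)
  ∂F/∂y = 6x·cos(y)

so d/dx[F(x, y(x))] = ∂F/∂x + (∂F/∂y)·y' = 0. Rearranging,
  dy/dx = -(∂F/∂x)/(∂F/∂y) = -(6sin(y))/(6x·cos(y)) = -tan(y)/x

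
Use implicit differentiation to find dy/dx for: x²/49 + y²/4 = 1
Take d/dx of both sides. Since y is implicitly a function of x, the chain rule attaches a y' = dy/dx factor whenever we differentiate through y.

Set F(x, y) = (left side) − (right side), so the curve is F = 0. Differentiating each term of F:
  d/dx[x^2/49] = 2x/49
  d/dx[y^2/4] = y·y'/2
  d/dx[-1] = 0

Collecting, the y'-free part is the partial derivative in x and the y' coefficient is the partial derivative in y:
  ∂F/∂x = 2x/49
  ∂F/∂y = y/2

so d/dx[F(x, y(x))] = ∂F/∂x + (∂F/∂y)·y' = 0. Rearranging,
  dy/dx = -(∂F/∂x)/(∂F/∂y) = -(2x/49)/(y/2) = -4x/(49y)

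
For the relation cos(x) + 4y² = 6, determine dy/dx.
Differentiate the relation implicitly: treat y = y(x) and apply the chain rule, so every y-derivative picks up a y' = dy/dx factor.

With everything moved to the left-hand side, differentiate term by term:
  d/dx[4y^2] = 8y·y'
  d/dx[cos(x)] = -sin(x)
  d/dx[-6] = 0

Separating the contributions that come from x directly and those that come through y:
  without y':      -sin(x)
  multiplying y':  8y

so (-sin(x)) + (8y)·y' = 0, and therefore
  dy/dx = -(-sin(x))/(8y) = sin(x)/(8y)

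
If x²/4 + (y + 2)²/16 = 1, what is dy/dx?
Differentiate the relation implicitly: treat y = y(x) and apply the chain rule, so every y-derivative picks up a y' = dy/dx factor.

With everything moved to the left-hand side, differentiate term by term:
  d/dx[x^2/4] = x/2
  d/dx[(y + 2)^2/16] = y'(y + 2)/8
  d/dx[-1] = 0

Separating the contributions that come from x directly and those that come through y:
  without y':      x/2
  multiplying y':  y/8 + 1/4

so (x/2) + (y/8 + 1/4)·y' = 0, and therefore
  dy/dx = -(x/2)/(y/8 + 1/4)
        = -(x/2)/((y + 2)/8) = -4x/(y + 2)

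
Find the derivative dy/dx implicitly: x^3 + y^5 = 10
Differentiate the relation implicitly: treat y = y(x) and apply the chain rule, so every y-derivative picks up a y' = dy/dx factor.

With everything moved to the left-hand side, differentiate term by term:
  d/dx[x^3] = 3x^2
  d/dx[y^5] = 5y^4·y'
  d/dx[-10] = 0

Separating the contributions that come from x directly and those that come through y:
  without y':      3x^2
  multiplying y':  5y^4

so (3x^2) + (5y^4)·y' = 0, and therefore
  dy/dx = -(3x^2)/(5y^4) = -3x^2/(5y^4)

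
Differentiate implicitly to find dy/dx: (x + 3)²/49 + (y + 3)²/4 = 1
Apply d/dx to both sides, remembering that y depends on x. Each occurrence of y therefore brings in a y' = dy/dx via the chain rule.

With F(x, y) equal to the left-hand side minus the right, differentiate F term by term:
  d/dx[(x + 3)^2/49] = 2x/49 + 6/49
  d/dx[(y + 3)^2/4] = y'(y + 3)/2
  d/dx[-1] = 0
Adding these up, d/dx[F] = 0 becomes
  (2x/49 + 6/49) + (y/2 + 3/2)·y' = 0,
so isolating y',
  dy/dx = -(2x/49 + 6/49)/(y/2 + 3/2)
        = -(2(x + 3)/49)/((y + 3)/2) = 4(-x - 3)/(49(y + 3))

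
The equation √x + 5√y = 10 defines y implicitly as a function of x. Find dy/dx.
Apply d/dx to both sides, remembering that y depends on x. Each occurrence of y therefore brings in a y' = dy/dx via the chain rule.

With F(x, y) equal to the left-hand side minus the right, differentiate F term by term:
  d/dx[√(x)] = 1/(2√(x))
  d/dx[5√(y)] = 5·y'/(2√(y))
  d/dx[-10] = 0
Adding these up, d/dx[F] = 0 becomes
  (1/(2√(x))) + (5/(2√(y)))·y' = 0,
so isolating y',
  dy/dx = -(1/(2√(x)))/(5/(2√(y))) = -√(y)/(5√(x))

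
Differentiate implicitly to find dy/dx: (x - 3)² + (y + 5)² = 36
Differentiate both sides with respect to x, treating y as y(x). By the chain rule, any term containing y contributes a factor of y' = dy/dx when we differentiate it.

Move every term to one side and write the relation as F(x, y) = 0. Term by term,
  d/dx[(x - 3)^2] = 2x - 6
  d/dx[(y + 5)^2] = 2·y'(y + 5)
  d/dx[-36] = 0

The pieces without y' make up ∂F/∂x and the coefficient of y' is ∂F/∂y:
  ∂F/∂x = 2x - 6,
  ∂F/∂y = 2y + 10.

Since d/dx[F] = ∂F/∂x + (∂F/∂y)·y' = 0, solve for y':
  (∂F/∂y)·y' = -∂F/∂x
  dy/dx = -(∂F/∂x)/(∂F/∂y) = -(2x - 6)/(2y + 10) = (3 - x)/(y + 5)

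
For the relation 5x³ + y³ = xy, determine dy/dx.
Differentiate both sides with respect to x, treating y as y(x). By the chain rule, any term containing y contributes a factor of y' = dy/dx when we differentiate it.

Move every term to one side and write the relation as F(x, y) = 0. Term by term,
  d/dx[5x^3] = 15x^2
  d/dx[-xy] = -x·y' - y
  d/dx[y^3] = 3y^2·y'

The pieces without y' make up ∂F/∂x and the coefficient of y' is ∂F/∂y:
  ∂F/∂x = 15x^2 - y,
  ∂F/∂y = -x + 3y^2.

Since d/dx[F] = ∂F/∂x + (∂F/∂y)·y' = 0, solve for y':
  (∂F/∂y)·y' = -∂F/∂x
  dy/dx = -(∂F/∂x)/(∂F/∂y) = -(15x^2 - y)/(-x + 3y^2) = (15x^2 - y)/(x - 3y^2)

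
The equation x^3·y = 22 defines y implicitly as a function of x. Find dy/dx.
Differentiate both sides with respect to x, treating y as y(x). By the chain rule, any term containing y contributes a factor of y' = dy/dx when we differentiate it.

Move every term to one side and write the relation as F(x, y) = 0. Term by term,
  d/dx[x^3y] = x^3·y' + 3x^2y
  d/dx[-22] = 0

The pieces without y' make up ∂F/∂x and the coefficient of y' is ∂F/∂y:
  ∂F/∂x = 3x^2y,
  ∂F/∂y = x^3.

Since d/dx[F] = ∂F/∂x + (∂F/∂y)·y' = 0, solve for y':
  (∂F/∂y)·y' = -∂F/∂x
  dy/dx = -(∂F/∂x)/(∂F/∂y) = -(3x^2y)/(x^3) = -3y/x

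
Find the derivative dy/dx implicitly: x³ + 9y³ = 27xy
Take d/dx of both sides. Since y is implicitly a function of x, the chain rule attaches a y' = dy/dx factor whenever we differentiate through y.

Set F(x, y) = (left side) − (right side), so the curve is F = 0. Differentiating each term of F:
  d/dx[x^3] = 3x^2
  d/dx[-27xy] = -27x·y' - 27y
  d/dx[9y^3] = 27y^2·y'

Collecting, the y'-free part is the partial derivative in x and the y' coefficient is the partial derivative in y:
  ∂F/∂x = 3x^2 - 27y
  ∂F/∂y = -27x + 27y^2

so d/dx[F(x, y(x))] = ∂F/∂x + (∂F/∂y)·y' = 0. Rearranging,
  dy/dx = -(∂F/∂x)/(∂F/∂y) = -(3x^2 - 27y)/(-27x + 27y^2) = (x^2/9 - y)/(x - y^2)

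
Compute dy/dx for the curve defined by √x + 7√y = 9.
Take d/dx of both sides. Since y is implicitly a function of x, the chain rule attaches a y' = dy/dx factor whenever we differentiate through y.

Set F(x, y) = (left side) − (right side), so the curve is F = 0. Differentiating each term of F:
  d/dx[√(x)] = 1/(2√(x))
  d/dx[7√(y)] = 7·y'/(2√(y))
  d/dx[-9] = 0

Collecting, the y'-free part is the partial derivative in x and the y' coefficient is the partial derivative in y:
  ∂F/∂x = 1/(2√(x))
  ∂F/∂y = 7/(2√(y))

so d/dx[F(x, y(x))] = ∂F/∂x + (∂F/∂y)·y' = 0. Rearranging,
  dy/dx = -(∂F/∂x)/(∂F/∂y) = -(1/(2√(x)))/(7/(2√(y))) = -√(y)/(7√(x))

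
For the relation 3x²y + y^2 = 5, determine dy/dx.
Differentiate the relation implicitly: treat y = y(x) and apply the chain rule, so every y-derivative picks up a y' = dy/dx factor.

With everything moved to the left-hand side, differentiate term by term:
  d/dx[3x^2y] = 3x^2·y' + 6xy
  d/dx[y^2] = 2y·y'
  d/dx[-5] = 0

Separating the contributions that come from x directly and those that come through y:
  without y':      6xy
  multiplying y':  3x^2 + 2y

so (6xy) + (3x^2 + 2y)·y' = 0, and therefore
  dy/dx = -(6xy)/(3x^2 + 2y) = -6xy/(3x^2 + 2y)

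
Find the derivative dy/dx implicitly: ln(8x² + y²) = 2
Differentiate the relation implicitly: treat y = y(x) and apply the chain rule, so every y-derivative picks up a y' = dy/dx factor.

With everything moved to the left-hand side, differentiate term by term:
  d/dx[ln(8x^2 + y^2)] = (16x + 2y·y')/(8x^2 + y^2)
  d/dx[-2] = 0

Separating the contributions that come from x directly and those that come through y:
  without y':      16x/(8x^2 + y^2)
  multiplying y':  2y/(8x^2 + y^2)

so (16x/(8x^2 + y^2)) + (2y/(8x^2 + y^2))·y' = 0, and therefore
  dy/dx = -(16x/(8x^2 + y^2))/(2y/(8x^2 + y^2)) = -8x/y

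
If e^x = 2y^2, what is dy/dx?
Apply d/dx to both sides, remembering that y depends on x. Each occurrence of y therefore brings in a y' = dy/dx via the chain rule.

With F(x, y) equal to the left-hand side minus the right, differentiate F term by term:
  d/dx[-2y^2] = -4y·y'
  d/dx[e^(x)] = e^(x)
Adding these up, d/dx[F] = 0 becomes
  (e^(x)) + (-4y)·y' = 0,
so isolating y',
  dy/dx = -(e^(x))/(-4y) = e^(x)/(4y)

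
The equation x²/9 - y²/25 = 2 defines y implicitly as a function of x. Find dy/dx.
Differentiate the relation implicitly: treat y = y(x) and apply the chain rule, so every y-derivative picks up a y' = dy/dx factor.

With everything moved to the left-hand side, differentiate term by term:
  d/dx[x^2/9] = 2x/9
  d/dx[-y^2/25] = -2y·y'/25
  d/dx[-2] = 0

Separating the contributions that come from x directly and those that come through y:
  without y':      2x/9
  multiplying y':  -2y/25

so (2x/9) + (-2y/25)·y' = 0, and therefore
  dy/dx = -(2x/9)/(-2y/25) = 25x/(9y)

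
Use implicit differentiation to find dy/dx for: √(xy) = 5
Differentiate the relation implicitly: treat y = y(x) and apply the chain rule, so every y-derivative picks up a y' = dy/dx factor.

With everything moved to the left-hand side, differentiate term by term:
  d/dx[√(xy)] = √(xy)(x·y'/2 + y/2)/(xy)
  d/dx[-5] = 0

Separating the contributions that come from x directly and those that come through y:
  without y':      √(xy)/(2x)
  multiplying y':  √(xy)/(2y)

so (√(xy)/(2x)) + (√(xy)/(2y))·y' = 0, and therefore
  dy/dx = -(√(xy)/(2x))/(√(xy)/(2y)) = -y/x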